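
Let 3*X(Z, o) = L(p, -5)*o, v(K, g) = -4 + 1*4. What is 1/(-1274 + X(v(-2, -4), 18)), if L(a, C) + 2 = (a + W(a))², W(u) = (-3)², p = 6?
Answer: 1/64 ≈ 0.015625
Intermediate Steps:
W(u) = 9
L(a, C) = -2 + (9 + a)² (L(a, C) = -2 + (a + 9)² = -2 + (9 + a)²)
v(K, g) = 0 (v(K, g) = -4 + 4 = 0)
X(Z, o) = 223*o/3 (X(Z, o) = ((-2 + (9 + 6)²)*o)/3 = ((-2 + 15²)*o)/3 = ((-2 + 225)*o)/3 = (223*o)/3 = 223*o/3)
1/(-1274 + X(v(-2, -4), 18)) = 1/(-1274 + (223/3)*18) = 1/(-1274 + 1338) = 1/64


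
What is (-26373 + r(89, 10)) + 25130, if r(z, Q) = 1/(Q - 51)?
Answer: -50964/41 ≈ -1243.0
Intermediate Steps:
r(z, Q) = 1/(-51 + Q)
(-26373 + r(89, 10)) + 25130 = (-26373 + 1/(-51 + 10)) + 25130 = (-26373 + 1/(-41)) + 25130 = (-26373 - 1/41) + 25130 = -1081294/41 + 25130 = -50964/41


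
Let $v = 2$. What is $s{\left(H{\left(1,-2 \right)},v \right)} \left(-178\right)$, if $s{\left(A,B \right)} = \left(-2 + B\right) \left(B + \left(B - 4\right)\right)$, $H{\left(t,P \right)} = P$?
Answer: $0$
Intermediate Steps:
$s{\left(A,B \right)} = \left(-4 + 2 B\right) \left(-2 + B\right)$ ($s{\left(A,B \right)} = \left(-2 + B\right) \left(B + \left(B - 4\right)\right) = \left(-2 + B\right) \left(B + \left(-4 + B\right)\right) = \left(-2 + B\right) \left(-4 + 2 B\right) = \left(-4 + 2 B\right) \left(-2 + B\right)$)
$s{\left(H{\left(1,-2 \right)},v \right)} \left(-178\right) = \left(8 - 16 + 2 \cdot 2^{2}\right) \left(-178\right) = \left(8 - 16 + 2 \cdot 4\right) \left(-178\right) = \left(8 - 16 + 8\right) \left(-178\right) = 0 \left(-178\right) = 0$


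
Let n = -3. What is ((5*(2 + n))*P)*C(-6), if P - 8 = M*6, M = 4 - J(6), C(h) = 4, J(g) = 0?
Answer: -640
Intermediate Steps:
M = 4 (M = 4 - 1*0 = 4 + 0 = 4)
P = 32 (P = 8 + 4*6 = 8 + 24 = 32)
((5*(2 + n))*P)*C(-6) = ((5*(2 - 3))*32)*4 = ((5*(-1))*32)*4 = -5*32*4 = -160*4 = -640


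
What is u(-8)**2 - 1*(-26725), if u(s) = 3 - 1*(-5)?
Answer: 26789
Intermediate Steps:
u(s) = 8 (u(s) = 3 + 5 = 8)
u(-8)**2 - 1*(-26725) = 8**2 - 1*(-26725) = 64 + 26725 = 26789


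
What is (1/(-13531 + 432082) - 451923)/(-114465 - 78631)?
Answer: 47288205893/20205130974 ≈ 2.3404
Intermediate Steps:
(1/(-13531 + 432082) - 451923)/(-114465 - 78631) = (1/418551 - 451923)/(-193096) = (1/418551 - 451923)*(-1/193096) = -189152823572/418551*(-1/193096) = 47288205893/20205130974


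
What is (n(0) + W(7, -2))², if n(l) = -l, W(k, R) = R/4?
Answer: ¼ ≈ 0.25000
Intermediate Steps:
W(k, R) = R/4 (W(k, R) = R*(¼) = R/4)
(n(0) + W(7, -2))² = (-1*0 + (¼)*(-2))² = (0 - ½)² = (-½)² = ¼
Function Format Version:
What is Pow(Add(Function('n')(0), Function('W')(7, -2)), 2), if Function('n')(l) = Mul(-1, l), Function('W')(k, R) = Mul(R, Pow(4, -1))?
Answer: Rational(1, 4) ≈ 0.25000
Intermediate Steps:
Function('W')(k, R) = Mul(Rational(1, 4), R) (Function('W')(k, R) = Mul(R, Rational(1, 4)) = Mul(Rational(1, 4), R))
Pow(Add(Function('n')(0), Function('W')(7, -2)), 2) = Pow(Add(Mul(-1, 0), Mul(Rational(1, 4), -2)), 2) = Pow(Add(0, Rational(-1, 2)), 2) = Pow(Rational(-1, 2), 2) = Rational(1, 4)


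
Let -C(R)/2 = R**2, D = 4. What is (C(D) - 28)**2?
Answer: 3600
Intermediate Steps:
C(R) = -2*R**2
(C(D) - 28)**2 = (-2*4**2 - 28)**2 = (-2*16 - 28)**2 = (-32 - 28)**2 = (-60)**2 = 3600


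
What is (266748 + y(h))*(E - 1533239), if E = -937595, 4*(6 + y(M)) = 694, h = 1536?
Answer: -659503892527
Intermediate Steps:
y(M) = 335/2 (y(M) = -6 + (¼)*694 = -6 + 347/2 = 335/2)
(266748 + y(h))*(E - 1533239) = (266748 + 335/2)*(-937595 - 1533239) = (533831/2)*(-2470834) = -659503892527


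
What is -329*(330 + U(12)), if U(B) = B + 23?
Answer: -120085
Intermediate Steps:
U(B) = 23 + B
-329*(330 + U(12)) = -329*(330 + (23 + 12)) = -329*(330 + 35) = -329*365 = -120085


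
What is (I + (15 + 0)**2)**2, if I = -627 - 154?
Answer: 309136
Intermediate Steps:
I = -781
(I + (15 + 0)**2)**2 = (-781 + (15 + 0)**2)**2 = (-781 + 15**2)**2 = (-781 + 225)**2 = (-556)**2 = 309136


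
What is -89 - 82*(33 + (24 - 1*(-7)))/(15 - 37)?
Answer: 1645/11 ≈ 149.55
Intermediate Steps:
-89 - 82*(33 + (24 - 1*(-7)))/(15 - 37) = -89 - 82*(33 + (24 + 7))/(-22) = -89 - 82*(33 + 31)*(-1)/22 = -89 - 5248*(-1)/22 = -89 - 82*(-32/11) = -89 + 2624/11 = 1645/11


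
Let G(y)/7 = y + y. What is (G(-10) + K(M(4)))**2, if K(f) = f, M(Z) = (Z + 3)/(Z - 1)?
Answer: 170569/9 ≈ 18952.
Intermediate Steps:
G(y) = 14*y (G(y) = 7*(y + y) = 7*(2*y) = 14*y)
M(Z) = (3 + Z)/(-1 + Z)
(G(-10) + K(M(4)))**2 = (14*(-10) + (3 + 4)/(-1 + 4))**2 = (-140 + 7/3)**2 = (-413/3)**2 = 170569/9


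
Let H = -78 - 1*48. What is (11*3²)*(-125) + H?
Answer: -12501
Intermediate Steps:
H = -126 (H = -78 - 48 = -126)
(11*3²)*(-125) + H = (11*3²)*(-125) - 126 = (11*9)*(-125) - 126 = 99*(-125) - 126 = -12375 - 126 = -12501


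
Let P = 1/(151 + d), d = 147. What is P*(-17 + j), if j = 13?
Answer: -2/149 ≈ -0.013423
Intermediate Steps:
P = 1/298 (P = 1/(151 + 147) = 1/298 ≈ 0.0033557)
P*(-17 + j) = (-17 + 13)/298 = (1/298)*(-4) = -2/149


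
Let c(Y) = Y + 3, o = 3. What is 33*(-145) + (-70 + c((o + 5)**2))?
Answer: -4788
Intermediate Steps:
c(Y) = 3 + Y
33*(-145) + (-70 + c((o + 5)**2)) = 33*(-145) + (-70 + (3 + (3 + 5)**2)) = -4785 + (-70 + (3 + 8**2)) = -4785 + (-70 + (3 + 64)) = -4785 + (-70 + 67) = -4785 - 3 = -4788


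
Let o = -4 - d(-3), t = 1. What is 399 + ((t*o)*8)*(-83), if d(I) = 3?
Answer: 5047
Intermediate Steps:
o = -7 (o = -4 - 1*3 = -4 - 3 = -7)
399 + ((t*o)*8)*(-83) = 399 + ((1*(-7))*8)*(-83) = 399 - 7*8*(-83) = 399 - 56*(-83) = 399 + 4648 = 5047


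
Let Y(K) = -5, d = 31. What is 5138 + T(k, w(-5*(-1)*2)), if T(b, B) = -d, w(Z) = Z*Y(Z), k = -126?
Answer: 5107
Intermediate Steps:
w(Z) = -5*Z (w(Z) = Z*(-5) = -5*Z)
T(b, B) = -31 (T(b, B) = -1*31 = -31)
5138 + T(k, w(-5*(-1)*2)) = 5138 - 31 = 5107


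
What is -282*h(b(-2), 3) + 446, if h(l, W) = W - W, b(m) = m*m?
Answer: 446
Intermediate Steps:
b(m) = m**2
h(l, W) = 0
-282*h(b(-2), 3) + 446 = -282*0 + 446 = 0 + 446 = 446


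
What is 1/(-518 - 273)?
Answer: -1/791 ≈ -0.0012642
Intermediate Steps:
1/(-518 - 273) = 1/(-791) = -1/791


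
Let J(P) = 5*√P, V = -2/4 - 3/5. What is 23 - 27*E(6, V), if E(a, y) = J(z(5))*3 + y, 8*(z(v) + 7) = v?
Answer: 527/10 - 405*I*√102/4 ≈ 52.7 - 1022.6*I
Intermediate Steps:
z(v) = -7 + v/8
V = -11/10 (V = -2*¼ - 3*⅕ = -½ - ⅗ = -11/10 ≈ -1.1000)
E(a, y) = y + 15*I*√102/4 (E(a, y) = (5*√(-7 + (⅛)*5))*3 + y = (5*√(-7 + 5/8))*3 + y = (5*√(-51/8))*3 + y = (5*(I*√102/4))*3 + y = (5*I*√102/4)*3 + y = 15*I*√102/4 + y = y + 15*I*√102/4)
23 - 27*E(6, V) = 23 - 27*(-11/10 + 15*I*√102/4) = 23 + (297/10 - 405*I*√102/4) = 527/10 - 405*I*√102/4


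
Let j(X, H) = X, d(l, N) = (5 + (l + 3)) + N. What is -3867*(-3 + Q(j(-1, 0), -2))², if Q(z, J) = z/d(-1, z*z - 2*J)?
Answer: -1764641/48 ≈ -36763.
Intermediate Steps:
d(l, N) = 8 + N + l (d(l, N) = (5 + (3 + l)) + N = (8 + l) + N = 8 + N + l)
Q(z, J) = z/(7 + z² - 2*J) (Q(z, J) = z/(8 + (z*z - 2*J) - 1) = z/(8 + (z² - 2*J) - 1) = z/(7 + z² - 2*J))
-3867*(-3 + Q(j(-1, 0), -2))² = -3867*(-3 - 1/(7 + (-1)² - 2*(-2)))² = -3867*(-3 - 1/(7 + 1 + 4))² = -3867*(-3 - 1/12)² = -3867*(-37/12)² = -3867*1369/144 = -1764641/48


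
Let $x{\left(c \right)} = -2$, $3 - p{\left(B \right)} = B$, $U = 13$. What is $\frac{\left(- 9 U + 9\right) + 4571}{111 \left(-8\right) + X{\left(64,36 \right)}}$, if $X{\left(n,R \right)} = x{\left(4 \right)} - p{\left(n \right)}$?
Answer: $- \frac{4463}{829} \approx -5.3836$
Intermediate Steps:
$p{\left(B \right)} = 3 - B$
$X{\left(n,R \right)} = -5 + n$ ($X{\left(n,R \right)} = -2 - \left(3 - n\right) = -2 + \left(-3 + n\right) = -5 + n$)
$\frac{\left(- 9 U + 9\right) + 4571}{111 \left(-8\right) + X{\left(64,36 \right)}} = \frac{\left(\left(-9\right) 13 + 9\right) + 4571}{111 \left(-8\right) + \left(-5 + 64\right)} = \frac{\left(-117 + 9\right) + 4571}{-888 + 59} = \frac{-108 + 4571}{-829} = 4463 \left(- \frac{1}{829}\right) = - \frac{4463}{829}$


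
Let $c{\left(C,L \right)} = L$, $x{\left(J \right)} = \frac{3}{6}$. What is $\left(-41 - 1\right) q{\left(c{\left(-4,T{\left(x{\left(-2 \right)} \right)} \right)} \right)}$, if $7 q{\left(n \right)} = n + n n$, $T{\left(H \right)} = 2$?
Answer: $-36$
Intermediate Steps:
$x{\left(J \right)} = \frac{1}{2}$ ($x{\left(J \right)} = 3 \cdot \frac{1}{6} = \frac{1}{2}$)
$q{\left(n \right)} = \frac{n}{7} + \frac{n^{2}}{7}$ ($q{\left(n \right)} = \frac{n + n n}{7} = \frac{n + n^{2}}{7} = \frac{n}{7} + \frac{n^{2}}{7}$)
$\left(-41 - 1\right) q{\left(c{\left(-4,T{\left(x{\left(-2 \right)} \right)} \right)} \right)} = \left(-41 - 1\right) \frac{1}{7} \cdot 2 \left(1 + 2\right) = - 42 \cdot \frac{1}{7} \cdot 2 \cdot 3 = \left(-42\right) \frac{6}{7} = -36$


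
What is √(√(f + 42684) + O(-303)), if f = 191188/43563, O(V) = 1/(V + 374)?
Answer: √(134739182799 + 3074415162*√413322694590)/3092973 ≈ 14.374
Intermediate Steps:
O(V) = 1/(374 + V)
f = 191188/43563 (f = 191188*(1/43563) = 191188/43563 ≈ 4.3888)
√(√(f + 42684) + O(-303)) = √(√(191188/43563 + 42684) + 1/(374 - 303)) = √(√(1859634280/43563) + 1/71) = √(14*√413322694590/43563 + 1/71) = √(1/71 + 14*√413322694590/43563)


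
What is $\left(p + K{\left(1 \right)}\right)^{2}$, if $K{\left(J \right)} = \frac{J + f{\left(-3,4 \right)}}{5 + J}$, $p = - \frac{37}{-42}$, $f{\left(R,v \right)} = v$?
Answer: $\frac{144}{49} \approx 2.9388$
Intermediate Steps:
$p = \frac{37}{42}$ ($p = \left(-37\right) \left(- \frac{1}{42}\right) = \frac{37}{42} \approx 0.88095$)
$K{\left(J \right)} = \frac{4 + J}{5 + J}$ ($K{\left(J \right)} = \frac{J + 4}{5 + J} = \frac{4 + J}{5 + J}$)
$\left(p + K{\left(1 \right)}\right)^{2} = \left(\frac{37}{42} + \frac{4 + 1}{5 + 1}\right)^{2} = \left(\frac{37}{42} + \frac{1}{6} \cdot 5\right)^{2} = \left(\frac{37}{42} + \frac{5}{6}\right)^{2} = \left(\frac{12}{7}\right)^{2} = \frac{144}{49}$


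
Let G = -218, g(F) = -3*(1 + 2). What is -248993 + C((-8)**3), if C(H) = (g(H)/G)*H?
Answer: -27142541/109 ≈ -2.4901e+5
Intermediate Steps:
g(F) = -9 (g(F) = -3*3 = -9)
C(H) = 9*H/218 (C(H) = (-9/(-218))*H = (-9*(-1/218))*H = 9*H/218)
-248993 + C((-8)**3) = -248993 + (9/218)*(-8)**3 = -248993 + (9/218)*(-512) = -248993 - 2304/109 = -27142541/109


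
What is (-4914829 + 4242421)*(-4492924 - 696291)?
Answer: 3489269679720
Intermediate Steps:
(-4914829 + 4242421)*(-4492924 - 696291) = -672408*(-5189215) = 3489269679720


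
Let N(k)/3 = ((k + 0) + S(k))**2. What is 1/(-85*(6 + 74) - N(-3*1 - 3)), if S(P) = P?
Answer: -1/7232 ≈ -0.00013827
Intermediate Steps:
N(k) = 12*k**2 (N(k) = 3*((k + 0) + k)**2 = 3*(k + k)**2 = 3*(2*k)**2 = 3*(4*k**2) = 12*k**2)
1/(-85*(6 + 74) - N(-3*1 - 3)) = 1/(-85*(6 + 74) - 12*(-3*1 - 3)**2) = 1/(-85*80 - 12*(-3 - 3)**2) = 1/(-6800 - 12*(-6)**2) = 1/(-6800 - 12*36) = 1/(-6800 - 1*432) = 1/(-6800 - 432) = 1/(-7232) = -1/7232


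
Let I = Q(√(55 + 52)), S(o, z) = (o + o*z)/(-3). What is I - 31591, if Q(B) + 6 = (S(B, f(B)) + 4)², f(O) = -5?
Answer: -282517/9 + 32*√107/3 ≈ -31280.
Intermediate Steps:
S(o, z) = -o/3 - o*z/3 (S(o, z) = (o + o*z)*(-⅓) = -o/3 - o*z/3)
Q(B) = -6 + (4 + 4*B/3)² (Q(B) = -6 + (-B*(1 - 5)/3 + 4)² = -6 + (-⅓*B*(-4) + 4)² = -6 + (4*B/3 + 4)² = -6 + (4 + 4*B/3)²)
I = -6 + 16*(3 + √107)²/9 (I = -6 + 16*(3 + √(55 + 52))²/9 = -6 + 16*(3 + √107)²/9 ≈ 310.56)
I - 31591 = (1802/9 + 32*√107/3) - 31591 = -282517/9 + 32*√107/3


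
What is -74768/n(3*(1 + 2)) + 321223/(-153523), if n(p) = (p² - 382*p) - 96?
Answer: 10369424645/530114919 ≈ 19.561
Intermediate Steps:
n(p) = -96 + p² - 382*p
-74768/n(3*(1 + 2)) + 321223/(-153523) = -74768/(-96 + (3*(1 + 2))² - 1146*(1 + 2)) + 321223/(-153523) = -74768/(-96 + (3*3)² - 1146*3) + 321223*(-1/153523) = -74768/(-96 + 9² - 382*9) - 321223/153523 = -74768/(-96 + 81 - 3438) - 321223/153523 = -74768/(-3453) - 321223/153523 = -74768*(-1/3453) - 321223/153523 = 74768/3453 - 321223/153523 = 10369424645/530114919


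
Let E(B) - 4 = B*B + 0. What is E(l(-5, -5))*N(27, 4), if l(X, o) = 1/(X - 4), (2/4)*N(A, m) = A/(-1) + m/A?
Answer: -471250/2187 ≈ -215.48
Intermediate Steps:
N(A, m) = -2*A + 2*m/A (N(A, m) = 2*(A/(-1) + m/A) = 2*(A*(-1) + m/A) = 2*(-A + m/A) = -2*A + 2*m/A)
l(X, o) = 1/(-4 + X)
E(B) = 4 + B**2 (E(B) = 4 + (B*B + 0) = 4 + (B**2 + 0) = 4 + B**2)
E(l(-5, -5))*N(27, 4) = (4 + (1/(-4 - 5))**2)*(-2*27 + 2*4/27) = (4 + (1/(-9))**2)*(-54 + 2*4*(1/27)) = (4 + (-1/9)**2)*(-54 + 8/27) = (4 + 1/81)*(-1450/27) = (325/81)*(-1450/27) = -471250/2187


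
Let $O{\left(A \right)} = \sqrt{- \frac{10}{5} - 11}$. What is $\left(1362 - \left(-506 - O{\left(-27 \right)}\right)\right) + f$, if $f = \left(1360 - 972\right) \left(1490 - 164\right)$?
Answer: $516356 + i \sqrt{13} \approx 5.1636 \cdot 10^{5} + 3.6056 i$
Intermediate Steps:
$O{\left(A \right)} = i \sqrt{13}$ ($O{\left(A \right)} = \sqrt{\left(-10\right) \frac{1}{5} - 11} = \sqrt{-2 - 11} = \sqrt{-13} = i \sqrt{13}$)
$f = 514488$ ($f = 388 \cdot 1326 = 514488$)
$\left(1362 - \left(-506 - O{\left(-27 \right)}\right)\right) + f = \left(1362 - \left(-506 - i \sqrt{13}\right)\right) + 514488 = \left(1362 + \left(506 + i \sqrt{13}\right)\right) + 514488 = \left(1868 + i \sqrt{13}\right) + 514488 = 516356 + i \sqrt{13}$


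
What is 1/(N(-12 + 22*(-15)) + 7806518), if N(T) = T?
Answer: 1/7806176 ≈ 1.2810e-7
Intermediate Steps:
1/(N(-12 + 22*(-15)) + 7806518) = 1/((-12 + 22*(-15)) + 7806518) = 1/((-12 - 330) + 7806518) = 1/(-342 + 7806518) = 1/7806176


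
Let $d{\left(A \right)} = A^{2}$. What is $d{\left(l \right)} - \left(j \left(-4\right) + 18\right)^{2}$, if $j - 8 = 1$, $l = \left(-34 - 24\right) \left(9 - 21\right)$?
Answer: $484092$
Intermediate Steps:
$l = 696$ ($l = \left(-58\right) \left(-12\right) = 696$)
$j = 9$ ($j = 8 + 1 = 9$)
$d{\left(l \right)} - \left(j \left(-4\right) + 18\right)^{2} = 696^{2} - \left(9 \left(-4\right) + 18\right)^{2} = 484416 - \left(-36 + 18\right)^{2} = 484416 - \left(-18\right)^{2} = 484416 - 324 = 484092$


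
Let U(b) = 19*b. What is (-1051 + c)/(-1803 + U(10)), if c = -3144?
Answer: 4195/1613 ≈ 2.6007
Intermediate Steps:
(-1051 + c)/(-1803 + U(10)) = (-1051 - 3144)/(-1803 + 19*10) = -4195/(-1803 + 190) = -4195/(-1613) = -4195*(-1/1613) = 4195/1613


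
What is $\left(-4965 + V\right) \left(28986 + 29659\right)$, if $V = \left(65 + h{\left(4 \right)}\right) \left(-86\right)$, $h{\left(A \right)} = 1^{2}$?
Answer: $-624041445$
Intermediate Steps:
$h{\left(A \right)} = 1$
$V = -5676$ ($V = \left(65 + 1\right) \left(-86\right) = 66 \left(-86\right) = -5676$)
$\left(-4965 + V\right) \left(28986 + 29659\right) = \left(-4965 - 5676\right) \left(28986 + 29659\right) = \left(-10641\right) 58645 = -624041445$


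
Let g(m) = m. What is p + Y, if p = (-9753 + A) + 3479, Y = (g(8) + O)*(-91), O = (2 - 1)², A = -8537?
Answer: -15630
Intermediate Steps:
O = 1 (O = 1² = 1)
Y = -819 (Y = (8 + 1)*(-91) = 9*(-91) = -819)
p = -14811 (p = (-9753 - 8537) + 3479 = -18290 + 3479 = -14811)
p + Y = -14811 - 819 = -15630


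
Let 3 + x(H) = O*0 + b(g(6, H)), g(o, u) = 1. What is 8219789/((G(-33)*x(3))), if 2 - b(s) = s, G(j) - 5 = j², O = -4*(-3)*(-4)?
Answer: -8219789/2188 ≈ -3756.8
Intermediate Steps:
O = -48 (O = 12*(-4) = -48)
G(j) = 5 + j²
b(s) = 2 - s
x(H) = -2 (x(H) = -3 + (-48*0 + (2 - 1*1)) = -3 + (0 + (2 - 1)) = -3 + (0 + 1) = -3 + 1 = -2)
8219789/((G(-33)*x(3))) = 8219789/(((5 + (-33)²)*(-2))) = 8219789/(((5 + 1089)*(-2))) = 8219789/((1094*(-2))) = 8219789/(-2188) = 8219789*(-1/2188) = -8219789/2188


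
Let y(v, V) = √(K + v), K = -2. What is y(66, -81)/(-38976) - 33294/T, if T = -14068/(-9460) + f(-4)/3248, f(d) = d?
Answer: -1740233008901/77664552 ≈ -22407.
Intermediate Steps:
y(v, V) = √(-2 + v)
T = 2853439/1920380 (T = -14068/(-9460) - 4/3248 = -14068*(-1/9460) - 4*1/3248 = 3517/2365 - 1/812 = 2853439/1920380 ≈ 1.4859)
y(66, -81)/(-38976) - 33294/T = √(-2 + 66)/(-38976) - 33294/2853439/1920380 = √64*(-1/38976) - 33294*1920380/2853439 = 8*(-1/38976) - 357190680/15941 = -1/4872 - 357190680/15941 = -1740233008901/77664552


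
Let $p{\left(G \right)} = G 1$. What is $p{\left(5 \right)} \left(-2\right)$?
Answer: $-10$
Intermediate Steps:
$p{\left(G \right)} = G$
$p{\left(5 \right)} \left(-2\right) = 5 \left(-2\right) = -10$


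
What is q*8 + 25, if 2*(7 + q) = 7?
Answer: -3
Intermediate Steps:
q = -7/2 (q = -7 + (½)*7 = -7 + 7/2 = -7/2 ≈ -3.5000)
q*8 + 25 = -7/2*8 + 25 = -28 + 25 = -3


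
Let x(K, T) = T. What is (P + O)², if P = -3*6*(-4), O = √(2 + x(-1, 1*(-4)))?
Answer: (72 + I*√2)² ≈ 5182.0 + 203.65*I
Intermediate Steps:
O = I*√2 (O = √(2 + 1*(-4)) = √(2 - 4) = √(-2) = I*√2 ≈ 1.4142*I)
P = 72 (P = -18*(-4) = 72)
(P + O)² = (72 + I*√2)²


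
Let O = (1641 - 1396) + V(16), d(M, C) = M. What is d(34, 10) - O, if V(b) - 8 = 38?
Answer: -257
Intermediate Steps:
V(b) = 46 (V(b) = 8 + 38 = 46)
O = 291 (O = (1641 - 1396) + 46 = 245 + 46 = 291)
d(34, 10) - O = 34 - 1*291 = 34 - 291 = -257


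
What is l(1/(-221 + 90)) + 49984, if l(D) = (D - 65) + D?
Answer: 6539387/131 ≈ 49919.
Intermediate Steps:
l(D) = -65 + 2*D (l(D) = (-65 + D) + D = -65 + 2*D)
l(1/(-221 + 90)) + 49984 = (-65 + 2/(-221 + 90)) + 49984 = (-65 + 2/(-131)) + 49984 = (-65 + 2*(-1/131)) + 49984 = (-65 - 2/131) + 49984 = -8517/131 + 49984 = 6539387/131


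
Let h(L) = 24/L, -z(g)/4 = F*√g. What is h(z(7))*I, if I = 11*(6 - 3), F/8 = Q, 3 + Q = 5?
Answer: -99*√7/56 ≈ -4.6773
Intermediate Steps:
Q = 2 (Q = -3 + 5 = 2)
F = 16 (F = 8*2 = 16)
z(g) = -64*√g
I = 33 (I = 11*3 = 33)
h(z(7))*I = (24/((-64*√7)))*33 = (24*(-√7/448))*33 = -3*√7/56*33 = -99*√7/56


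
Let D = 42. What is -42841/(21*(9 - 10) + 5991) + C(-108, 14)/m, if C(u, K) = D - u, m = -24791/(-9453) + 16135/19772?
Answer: 139839613474313/3836870087790 ≈ 36.446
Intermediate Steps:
m = 642691807/186904716 (m = -24791*(-1/9453) + 16135*(1/19772) = 24791/9453 + 16135/19772 = 642691807/186904716 ≈ 3.4386)
C(u, K) = 42 - u
-42841/(21*(9 - 10) + 5991) + C(-108, 14)/m = -42841/(21*(9 - 10) + 5991) + (42 - 1*(-108))/(642691807/186904716) = -42841/(21*(-1) + 5991) + (42 + 108)*(186904716/642691807) = -42841/(-21 + 5991) + 150*(186904716/642691807) = -42841/5970 + 28035707400/642691807 = 139839613474313/3836870087790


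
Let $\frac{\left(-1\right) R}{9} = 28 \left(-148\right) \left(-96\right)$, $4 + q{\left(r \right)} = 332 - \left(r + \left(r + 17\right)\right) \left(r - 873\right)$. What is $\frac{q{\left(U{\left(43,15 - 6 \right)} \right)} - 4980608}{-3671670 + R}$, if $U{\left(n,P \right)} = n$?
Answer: $\frac{2447395}{3626043} \approx 0.67495$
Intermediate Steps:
$q{\left(r \right)} = 328 - \left(-873 + r\right) \left(17 + 2 r\right)$ ($q{\left(r \right)} = -4 - \left(-332 + \left(r + \left(r + 17\right)\right) \left(r - 873\right)\right) = -4 - \left(-332 + \left(r + \left(17 + r\right)\right) \left(-873 + r\right)\right) = -4 - \left(-332 + \left(17 + 2 r\right) \left(-873 + r\right)\right) = -4 - \left(-332 + \left(-873 + r\right) \left(17 + 2 r\right)\right) = 328 - \left(-873 + r\right) \left(17 + 2 r\right)$)
$R = -3580416$ ($R = - 9 \cdot 28 \left(-148\right) \left(-96\right) = - 9 \left(\left(-4144\right) \left(-96\right)\right) = \left(-9\right) 397824 = -3580416$)
$\frac{q{\left(U{\left(43,15 - 6 \right)} \right)} - 4980608}{-3671670 + R} = \frac{\left(15169 - 2 \cdot 43^{2} + 1729 \cdot 43\right) - 4980608}{-3671670 - 3580416} = \frac{\left(15169 - 3698 + 74347\right) - 4980608}{-7252086} = \left(\left(15169 - 3698 + 74347\right) - 4980608\right) \left(- \frac{1}{7252086}\right) = \left(85818 - 4980608\right) \left(- \frac{1}{7252086}\right) = \left(-4894790\right) \left(- \frac{1}{7252086}\right) = \frac{2447395}{3626043}$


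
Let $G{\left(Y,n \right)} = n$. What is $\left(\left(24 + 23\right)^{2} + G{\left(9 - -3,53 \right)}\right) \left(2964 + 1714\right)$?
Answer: $10581636$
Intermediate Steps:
$\left(\left(24 + 23\right)^{2} + G{\left(9 - -3,53 \right)}\right) \left(2964 + 1714\right) = \left(\left(24 + 23\right)^{2} + 53\right) \left(2964 + 1714\right) = \left(47^{2} + 53\right) 4678 = \left(2209 + 53\right) 4678 = 2262 \cdot 4678 = 10581636$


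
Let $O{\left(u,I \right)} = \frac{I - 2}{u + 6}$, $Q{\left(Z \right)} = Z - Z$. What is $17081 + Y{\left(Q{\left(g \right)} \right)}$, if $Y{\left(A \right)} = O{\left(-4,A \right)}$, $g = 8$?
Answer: $17080$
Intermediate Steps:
$Q{\left(Z \right)} = 0$
$O{\left(u,I \right)} = \frac{-2 + I}{6 + u}$
$Y{\left(A \right)} = -1 + \frac{A}{2}$ ($Y{\left(A \right)} = \frac{-2 + A}{6 - 4} = \frac{-2 + A}{2} = -1 + \frac{A}{2}$)
$17081 + Y{\left(Q{\left(g \right)} \right)} = 17081 + \left(-1 + \frac{1}{2} \cdot 0\right) = 17081 + \left(-1 + 0\right) = 17081 - 1 = 17080$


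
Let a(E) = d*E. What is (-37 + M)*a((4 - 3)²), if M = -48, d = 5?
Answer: -425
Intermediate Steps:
a(E) = 5*E
(-37 + M)*a((4 - 3)²) = (-37 - 48)*(5*(4 - 3)²) = -425*1² = -425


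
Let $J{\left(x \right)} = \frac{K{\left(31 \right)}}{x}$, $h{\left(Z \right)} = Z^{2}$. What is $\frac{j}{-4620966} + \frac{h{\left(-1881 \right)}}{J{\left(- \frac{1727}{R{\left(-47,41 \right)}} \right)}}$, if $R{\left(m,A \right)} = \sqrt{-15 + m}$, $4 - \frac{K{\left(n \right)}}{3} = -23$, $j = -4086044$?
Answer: $\frac{2043022}{2310483} + \frac{75437087 i \sqrt{62}}{62} \approx 0.88424 + 9.5805 \cdot 10^{6} i$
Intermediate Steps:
$K{\left(n \right)} = 81$ ($K{\left(n \right)} = 12 - -69 = 12 + 69 = 81$)
$J{\left(x \right)} = \frac{81}{x}$
$\frac{j}{-4620966} + \frac{h{\left(-1881 \right)}}{J{\left(- \frac{1727}{R{\left(-47,41 \right)}} \right)}} = - \frac{4086044}{-4620966} + \frac{\left(-1881\right)^{2}}{81 \frac{1}{\left(-1727\right) \frac{1}{\sqrt{-15 - 47}}}} = \left(-4086044\right) \left(- \frac{1}{4620966}\right) + \frac{3538161}{81 \frac{1}{\left(-1727\right) \frac{1}{\sqrt{-62}}}} = \frac{2043022}{2310483} + \frac{3538161}{81 \frac{1}{\left(-1727\right) \frac{1}{i \sqrt{62}}}} = \frac{2043022}{2310483} + \frac{3538161}{81 \frac{1}{\left(-1727\right) \left(- \frac{i \sqrt{62}}{62}\right)}} = \frac{2043022}{2310483} + \frac{3538161}{81 \frac{1}{\frac{1727}{62} i \sqrt{62}}} = \frac{2043022}{2310483} + \frac{3538161}{81 \left(- \frac{i \sqrt{62}}{1727}\right)} = \frac{2043022}{2310483} + \frac{3538161}{\left(- \frac{81}{1727}\right) i \sqrt{62}} = \frac{2043022}{2310483} + 3538161 \frac{1727 i \sqrt{62}}{5022} = \frac{2043022}{2310483} + \frac{75437087 i \sqrt{62}}{62}$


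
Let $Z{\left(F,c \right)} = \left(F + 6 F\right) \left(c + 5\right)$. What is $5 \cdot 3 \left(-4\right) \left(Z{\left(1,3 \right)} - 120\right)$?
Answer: $3840$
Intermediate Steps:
$Z{\left(F,c \right)} = 7 F \left(5 + c\right)$
$5 \cdot 3 \left(-4\right) \left(Z{\left(1,3 \right)} - 120\right) = 5 \cdot 3 \left(-4\right) \left(7 \cdot 1 \left(5 + 3\right) - 120\right) = 15 \left(-4\right) \left(7 \cdot 1 \cdot 8 - 120\right) = - 60 \left(56 - 120\right) = \left(-60\right) \left(-64\right) = 3840$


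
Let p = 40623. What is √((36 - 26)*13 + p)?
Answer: √40753 ≈ 201.87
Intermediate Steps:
√((36 - 26)*13 + p) = √((36 - 26)*13 + 40623) = √(10*13 + 40623) = √(130 + 40623) = √40753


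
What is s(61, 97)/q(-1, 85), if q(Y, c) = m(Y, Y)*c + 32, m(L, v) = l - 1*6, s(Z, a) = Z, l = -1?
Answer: -61/563 ≈ -0.10835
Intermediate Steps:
m(L, v) = -7 (m(L, v) = -1 - 1*6 = -1 - 6 = -7)
q(Y, c) = 32 - 7*c (q(Y, c) = -7*c + 32 = 32 - 7*c)
s(61, 97)/q(-1, 85) = 61/(32 - 7*85) = 61/(32 - 595) = 61/(-563) = 61*(-1/563) = -61/563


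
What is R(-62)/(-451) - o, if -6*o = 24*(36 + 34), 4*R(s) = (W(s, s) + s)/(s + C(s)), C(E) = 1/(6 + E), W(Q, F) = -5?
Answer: 438569502/1566323 ≈ 280.00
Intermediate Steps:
R(s) = (-5 + s)/(4*(s + 1/(6 + s))) (R(s) = ((-5 + s)/(s + 1/(6 + s)))/4 = (-5 + s)/(4*(s + 1/(6 + s))))
o = -280 (o = -4*(36 + 34) = -4*70 = -⅙*1680 = -280)
R(-62)/(-451) - o = ((-5 - 62)*(6 - 62)/(4*(1 - 62*(6 - 62))))/(-451) - 1*(-280) = ((¼)*(-67)*(-56)/(1 - 62*(-56)))*(-1/451) + 280 = ((¼)*(-67)*(-56)/(1 + 3472))*(-1/451) + 280 = ((¼)*(-67)*(-56)/3473)*(-1/451) + 280 = ((¼)*(1/3473)*(-67)*(-56))*(-1/451) + 280 = (938/3473)*(-1/451) + 280 = -938/1566323 + 280 = 438569502/1566323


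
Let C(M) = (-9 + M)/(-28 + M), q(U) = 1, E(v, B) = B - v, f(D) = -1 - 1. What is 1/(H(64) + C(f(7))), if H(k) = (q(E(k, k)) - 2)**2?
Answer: 30/41 ≈ 0.73171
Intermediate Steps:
f(D) = -2
C(M) = (-9 + M)/(-28 + M)
H(k) = 1 (H(k) = (1 - 2)**2 = (-1)**2 = 1)
1/(H(64) + C(f(7))) = 1/(1 + (-9 - 2)/(-28 - 2)) = 1/(1 - 11/(-30)) = 1/(1 - 1/30*(-11)) = 1/(1 + 11/30) = 1/(41/30) = 30/41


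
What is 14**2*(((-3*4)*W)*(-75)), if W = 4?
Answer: 705600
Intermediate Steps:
14**2*(((-3*4)*W)*(-75)) = 14**2*((-3*4*4)*(-75)) = 196*(-12*4*(-75)) = 196*(-48*(-75)) = 196*3600 = 705600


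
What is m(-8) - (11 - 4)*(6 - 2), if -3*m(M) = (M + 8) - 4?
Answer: -80/3 ≈ -26.667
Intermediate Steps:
m(M) = -4/3 - M/3 (m(M) = -((M + 8) - 4)/3 = -((8 + M) - 4)/3 = -(4 + M)/3 = -4/3 - M/3)
m(-8) - (11 - 4)*(6 - 2) = (-4/3 - 1/3*(-8)) - (11 - 4)*(6 - 2) = (-4/3 + 8/3) - 7*4 = 4/3 - 1*28 = 4/3 - 28 = -80/3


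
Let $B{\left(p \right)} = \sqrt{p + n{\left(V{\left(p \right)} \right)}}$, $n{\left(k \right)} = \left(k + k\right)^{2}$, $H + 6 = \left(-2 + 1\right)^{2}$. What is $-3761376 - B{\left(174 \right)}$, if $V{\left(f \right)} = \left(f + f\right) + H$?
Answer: $-3761376 - \sqrt{470770} \approx -3.7621 \cdot 10^{6}$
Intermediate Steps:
$H = -5$ ($H = -6 + \left(-2 + 1\right)^{2} = -6 + \left(-1\right)^{2} = -6 + 1 = -5$)
$V{\left(f \right)} = -5 + 2 f$ ($V{\left(f \right)} = \left(f + f\right) - 5 = 2 f - 5 = -5 + 2 f$)
$n{\left(k \right)} = 4 k^{2}$ ($n{\left(k \right)} = \left(2 k\right)^{2} = 4 k^{2}$)
$B{\left(p \right)} = \sqrt{p + 4 \left(-5 + 2 p\right)^{2}}$
$-3761376 - B{\left(174 \right)} = -3761376 - \sqrt{174 + 4 \left(-5 + 2 \cdot 174\right)^{2}} = -3761376 - \sqrt{174 + 4 \left(-5 + 348\right)^{2}} = -3761376 - \sqrt{174 + 4 \cdot 343^{2}} = -3761376 - \sqrt{174 + 4 \cdot 117649} = -3761376 - \sqrt{174 + 470596} = -3761376 - \sqrt{470770}$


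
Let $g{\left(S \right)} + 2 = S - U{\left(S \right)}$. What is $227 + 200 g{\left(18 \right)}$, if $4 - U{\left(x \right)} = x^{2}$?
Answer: $67427$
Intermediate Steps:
$U{\left(x \right)} = 4 - x^{2}$
$g{\left(S \right)} = -6 + S + S^{2}$ ($g{\left(S \right)} = -2 - \left(4 - S - S^{2}\right) = -2 + \left(S + \left(-4 + S^{2}\right)\right) = -2 + \left(-4 + S + S^{2}\right) = -6 + S + S^{2}$)
$227 + 200 g{\left(18 \right)} = 227 + 200 \left(-6 + 18 + 18^{2}\right) = 227 + 200 \left(-6 + 18 + 324\right) = 227 + 200 \cdot 336 = 227 + 67200 = 67427$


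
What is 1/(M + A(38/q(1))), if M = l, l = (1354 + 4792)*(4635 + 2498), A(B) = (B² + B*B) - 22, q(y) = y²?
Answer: 1/43842284 ≈ 2.2809e-8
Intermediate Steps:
A(B) = -22 + 2*B² (A(B) = (B² + B²) - 22 = 2*B² - 22 = -22 + 2*B²)
l = 43839418 (l = 6146*7133 = 43839418)
M = 43839418
1/(M + A(38/q(1))) = 1/(43839418 + (-22 + 2*(38/(1²))²)) = 1/(43839418 + (-22 + 2*(38/1)²)) = 1/(43839418 + (-22 + 2*(38*1)²)) = 1/(43839418 + (-22 + 2*38²)) = 1/(43839418 + (-22 + 2*1444)) = 1/(43839418 + (-22 + 2888)) = 1/(43839418 + 2866) = 1/43842284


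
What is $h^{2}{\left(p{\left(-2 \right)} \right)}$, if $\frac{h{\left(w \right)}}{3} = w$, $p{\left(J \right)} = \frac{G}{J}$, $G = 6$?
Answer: $81$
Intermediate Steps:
$p{\left(J \right)} = \frac{6}{J}$
$h{\left(w \right)} = 3 w$
$h^{2}{\left(p{\left(-2 \right)} \right)} = \left(3 \frac{6}{-2}\right)^{2} = \left(3 \cdot 6 \left(- \frac{1}{2}\right)\right)^{2} = \left(3 \left(-3\right)\right)^{2} = \left(-9\right)^{2} = 81$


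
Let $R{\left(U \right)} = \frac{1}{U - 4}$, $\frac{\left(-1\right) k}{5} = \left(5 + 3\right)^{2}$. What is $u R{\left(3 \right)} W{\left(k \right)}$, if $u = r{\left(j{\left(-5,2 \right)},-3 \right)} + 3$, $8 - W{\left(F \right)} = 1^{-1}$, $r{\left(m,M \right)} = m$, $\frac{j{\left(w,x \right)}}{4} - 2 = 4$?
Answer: $-189$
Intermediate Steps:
$k = -320$ ($k = - 5 \left(5 + 3\right)^{2} = - 5 \cdot 8^{2} = \left(-5\right) 64 = -320$)
$j{\left(w,x \right)} = 24$ ($j{\left(w,x \right)} = 8 + 4 \cdot 4 = 8 + 16 = 24$)
$R{\left(U \right)} = \frac{1}{-4 + U}$
$W{\left(F \right)} = 7$ ($W{\left(F \right)} = 8 - 1^{-1} = 8 - 1 = 7$)
$u = 27$ ($u = 24 + 3 = 27$)
$u R{\left(3 \right)} W{\left(k \right)} = \frac{27}{-4 + 3} \cdot 7 = \frac{27}{-1} \cdot 7 = 27 \left(-1\right) 7 = \left(-27\right) 7 = -189$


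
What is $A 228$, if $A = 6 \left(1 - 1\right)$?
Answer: $0$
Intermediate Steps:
$A = 0$ ($A = 6 \cdot 0 = 0$)
$A 228 = 0 \cdot 228 = 0$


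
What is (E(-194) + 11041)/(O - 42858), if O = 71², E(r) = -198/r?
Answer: -1071076/3668249 ≈ -0.29199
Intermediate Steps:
O = 5041
(E(-194) + 11041)/(O - 42858) = (-198/(-194) + 11041)/(5041 - 42858) = (-198*(-1/194) + 11041)/(-37817) = (99/97 + 11041)*(-1/37817) = (1071076/97)*(-1/37817) = -1071076/3668249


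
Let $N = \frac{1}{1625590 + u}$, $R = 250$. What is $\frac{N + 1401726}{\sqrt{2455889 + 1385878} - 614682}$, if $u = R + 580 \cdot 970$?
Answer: $- \frac{34918413935620903}{15312195303808020} - \frac{3067593247441 \sqrt{426863}}{275619515468544360} \approx -2.2877$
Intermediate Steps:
$u = 562850$ ($u = 250 + 580 \cdot 970 = 250 + 562600 = 562850$)
$N = \frac{1}{2188440}$ ($N = \frac{1}{1625590 + 562850} = \frac{1}{2188440} \approx 4.5695 \cdot 10^{-7}$)
$\frac{N + 1401726}{\sqrt{2455889 + 1385878} - 614682} = \frac{\frac{1}{2188440} + 1401726}{\sqrt{2455889 + 1385878} - 614682} = \frac{3067593247441}{2188440 \left(\sqrt{3841767} - 614682\right)} = \frac{3067593247441}{2188440 \left(3 \sqrt{426863} - 614682\right)} = \frac{3067593247441}{2188440 \left(-614682 + 3 \sqrt{426863}\right)}$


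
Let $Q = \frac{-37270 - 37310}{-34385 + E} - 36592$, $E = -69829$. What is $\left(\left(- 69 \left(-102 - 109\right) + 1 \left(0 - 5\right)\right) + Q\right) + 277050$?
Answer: $\frac{402665078}{1579} \approx 2.5501 \cdot 10^{5}$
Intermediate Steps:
$Q = - \frac{57777638}{1579}$ ($Q = \frac{-37270 - 37310}{-34385 - 69829} - 36592 = - \frac{74580}{-104214} - 36592 = \left(-74580\right) \left(- \frac{1}{104214}\right) - 36592 = \frac{1130}{1579} - 36592 = - \frac{57777638}{1579} \approx -36591.0$)
$\left(\left(- 69 \left(-102 - 109\right) + 1 \left(0 - 5\right)\right) + Q\right) + 277050 = \left(\left(- 69 \left(-102 - 109\right) + 1 \left(0 - 5\right)\right) - \frac{57777638}{1579}\right) + 277050 = \left(\left(- 69 \left(-102 - 109\right) + 1 \left(-5\right)\right) - \frac{57777638}{1579}\right) + 277050 = \left(\left(\left(-69\right) \left(-211\right) - 5\right) - \frac{57777638}{1579}\right) + 277050 = \left(\left(14559 - 5\right) - \frac{57777638}{1579}\right) + 277050 = \left(14554 - \frac{57777638}{1579}\right) + 277050 = - \frac{34796872}{1579} + 277050 = \frac{402665078}{1579}$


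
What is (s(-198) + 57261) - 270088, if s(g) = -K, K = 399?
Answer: -213226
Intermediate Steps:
s(g) = -399 (s(g) = -1*399 = -399)
(s(-198) + 57261) - 270088 = (-399 + 57261) - 270088 = 56862 - 270088 = -213226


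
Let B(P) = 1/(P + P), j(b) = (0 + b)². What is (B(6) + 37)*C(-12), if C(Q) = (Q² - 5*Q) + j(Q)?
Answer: 12905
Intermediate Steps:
j(b) = b²
B(P) = 1/(2*P)
C(Q) = -5*Q + 2*Q² (C(Q) = (Q² - 5*Q) + Q² = -5*Q + 2*Q²)
(B(6) + 37)*C(-12) = ((½)/6 + 37)*(-12*(-5 + 2*(-12))) = ((½)*(⅙) + 37)*(-12*(-5 - 24)) = (1/12 + 37)*(-12*(-29)) = (445/12)*348 = 12905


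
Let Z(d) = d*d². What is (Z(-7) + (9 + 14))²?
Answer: 102400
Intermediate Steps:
Z(d) = d³
(Z(-7) + (9 + 14))² = ((-7)³ + (9 + 14))² = (-343 + 23)² = (-320)² = 102400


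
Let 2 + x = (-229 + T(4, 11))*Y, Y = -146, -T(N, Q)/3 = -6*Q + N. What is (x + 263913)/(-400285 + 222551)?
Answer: -270189/177734 ≈ -1.5202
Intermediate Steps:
T(N, Q) = -3*N + 18*Q (T(N, Q) = -3*(-6*Q + N) = -3*(N - 6*Q) = -3*N + 18*Q)
x = 6276 (x = -2 + (-229 + (-3*4 + 18*11))*(-146) = -2 + (-229 + (-12 + 198))*(-146) = -2 + (-229 + 186)*(-146) = -2 - 43*(-146) = -2 + 6278 = 6276)
(x + 263913)/(-400285 + 222551) = (6276 + 263913)/(-400285 + 222551) = 270189/(-177734) = 270189*(-1/177734) = -270189/177734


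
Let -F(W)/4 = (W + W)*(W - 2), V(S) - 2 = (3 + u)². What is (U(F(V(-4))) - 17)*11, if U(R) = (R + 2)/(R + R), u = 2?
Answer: -980111/5400 ≈ -181.50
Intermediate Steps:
V(S) = 27 (V(S) = 2 + (3 + 2)² = 2 + 5² = 2 + 25 = 27)
F(W) = -8*W*(-2 + W) (F(W) = -4*(W + W)*(W - 2) = -4*2*W*(-2 + W) = -8*W*(-2 + W))
U(R) = (2 + R)/(2*R) (U(R) = (2 + R)/((2*R)) = (2 + R)*(1/(2*R)) = (2 + R)/(2*R))
(U(F(V(-4))) - 17)*11 = ((2 + 8*27*(2 - 1*27))/(2*((8*27*(2 - 1*27)))) - 17)*11 = ((2 + 8*27*(2 - 27))/(2*((8*27*(2 - 27)))) - 17)*11 = ((2 + 8*27*(-25))/(2*((8*27*(-25)))) - 17)*11 = ((½)*(2 - 5400)/(-5400) - 17)*11 = ((½)*(-1/5400)*(-5398) - 17)*11 = (2699/5400 - 17)*11 = -89101/5400*11 = -980111/5400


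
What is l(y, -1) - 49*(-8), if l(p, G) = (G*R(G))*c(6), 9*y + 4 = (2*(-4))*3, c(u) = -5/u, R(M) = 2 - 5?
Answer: 779/2 ≈ 389.50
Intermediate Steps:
R(M) = -3
y = -28/9 (y = -4/9 + ((2*(-4))*3)/9 = -4/9 + (-8*3)/9 = -4/9 + (1/9)*(-24) = -4/9 - 8/3 = -28/9 ≈ -3.1111)
l(p, G) = 5*G/2 (l(p, G) = (G*(-3))*(-5/6) = (-3*G)*(-5*1/6) = -3*G*(-5/6) = 5*G/2)
l(y, -1) - 49*(-8) = (5/2)*(-1) - 49*(-8) = -5/2 + 392 = 779/2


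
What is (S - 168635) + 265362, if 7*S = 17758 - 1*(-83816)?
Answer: 778663/7 ≈ 1.1124e+5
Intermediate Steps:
S = 101574/7 (S = (17758 - 1*(-83816))/7 = (17758 + 83816)/7 = (1/7)*101574 = 101574/7 ≈ 14511.)
(S - 168635) + 265362 = (101574/7 - 168635) + 265362 = -1078871/7 + 265362 = 778663/7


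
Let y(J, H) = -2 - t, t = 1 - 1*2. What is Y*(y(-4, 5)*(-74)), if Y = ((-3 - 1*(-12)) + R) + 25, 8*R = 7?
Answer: 10323/4 ≈ 2580.8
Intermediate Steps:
t = -1 (t = 1 - 2 = -1)
R = 7/8 (R = (1/8)*7 = 7/8 ≈ 0.87500)
y(J, H) = -1 (y(J, H) = -2 - 1*(-1) = -2 + 1 = -1)
Y = 279/8 (Y = ((-3 - 1*(-12)) + 7/8) + 25 = ((-3 + 12) + 7/8) + 25 = (9 + 7/8) + 25 = 79/8 + 25 = 279/8 ≈ 34.875)
Y*(y(-4, 5)*(-74)) = 279*(-1*(-74))/8 = (279/8)*74 = 10323/4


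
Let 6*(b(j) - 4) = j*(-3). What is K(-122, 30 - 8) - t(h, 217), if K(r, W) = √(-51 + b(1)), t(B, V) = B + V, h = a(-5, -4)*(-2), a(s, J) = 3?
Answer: -211 + I*√190/2 ≈ -211.0 + 6.892*I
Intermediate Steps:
b(j) = 4 - j/2 (b(j) = 4 + (j*(-3))/6 = 4 + (-3*j)/6 = 4 - j/2)
h = -6 (h = 3*(-2) = -6)
K(r, W) = I*√190/2 (K(r, W) = √(-51 + (4 - ½*1)) = √(-51 + (4 - ½)) = √(-51 + 7/2) = √(-95/2) = I*√190/2)
K(-122, 30 - 8) - t(h, 217) = I*√190/2 - (-6 + 217) = I*√190/2 - 1*211 = I*√190/2 - 211 = -211 + I*√190/2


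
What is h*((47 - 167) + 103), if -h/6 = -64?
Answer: -6528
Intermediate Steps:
h = 384 (h = -6*(-64) = 384)
h*((47 - 167) + 103) = 384*((47 - 167) + 103) = 384*(-120 + 103) = 384*(-17) = -6528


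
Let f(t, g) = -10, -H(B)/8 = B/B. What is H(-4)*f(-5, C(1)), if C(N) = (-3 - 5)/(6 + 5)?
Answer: 80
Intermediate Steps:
H(B) = -8 (H(B) = -8*B/B = -8*1 = -8)
C(N) = -8/11
H(-4)*f(-5, C(1)) = -8*(-10) = 80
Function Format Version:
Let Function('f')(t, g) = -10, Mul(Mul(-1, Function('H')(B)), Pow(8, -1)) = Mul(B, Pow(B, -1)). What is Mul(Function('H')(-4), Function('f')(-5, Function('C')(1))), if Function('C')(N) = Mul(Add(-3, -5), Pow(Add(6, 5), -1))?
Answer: 80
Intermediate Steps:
Function('H')(B) = -8 (Function('H')(B) = Mul(-8, Mul(B, Pow(B, -1))) = Mul(-8, 1) = -8)
Function('C')(N) = Rational(-8, 11) (Function('C')(N) = Mul(-8, Pow(11, -1)) = Mul(-8, Rational(1, 11)) = Rational(-8, 11))
Mul(Function('H')(-4), Function('f')(-5, Function('C')(1))) = Mul(-8, -10) = 80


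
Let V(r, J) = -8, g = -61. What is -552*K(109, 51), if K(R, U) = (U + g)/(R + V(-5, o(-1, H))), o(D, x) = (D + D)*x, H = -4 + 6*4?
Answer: 5520/101 ≈ 54.653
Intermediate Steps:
H = 20 (H = -4 + 24 = 20)
o(D, x) = 2*D*x (o(D, x) = (2*D)*x = 2*D*x)
K(R, U) = (-61 + U)/(-8 + R) (K(R, U) = (U - 61)/(R - 8) = (-61 + U)/(-8 + R))
-552*K(109, 51) = -552*(-61 + 51)/(-8 + 109) = -552*(-10)/101 = -552*(-10/101) = 5520/101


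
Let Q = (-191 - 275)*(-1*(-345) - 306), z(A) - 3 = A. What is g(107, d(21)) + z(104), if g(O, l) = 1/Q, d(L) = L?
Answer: 1944617/18174 ≈ 107.00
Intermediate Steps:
z(A) = 3 + A
Q = -18174 (Q = -466*(345 - 306) = -466*39 = -18174)
g(O, l) = -1/18174 (g(O, l) = 1/(-18174) = -1/18174)
g(107, d(21)) + z(104) = -1/18174 + (3 + 104) = -1/18174 + 107 = 1944617/18174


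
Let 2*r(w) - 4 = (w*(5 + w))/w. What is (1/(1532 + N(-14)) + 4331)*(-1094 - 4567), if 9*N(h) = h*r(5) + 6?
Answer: -335795716485/13696 ≈ -2.4518e+7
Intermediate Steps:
r(w) = 9/2 + w/2 (r(w) = 2 + ((w*(5 + w))/w)/2 = 2 + (5 + w)/2 = 2 + (5/2 + w/2) = 9/2 + w/2)
N(h) = 2/3 + 7*h/9 (N(h) = (h*(9/2 + (1/2)*5) + 6)/9 = (h*(9/2 + 5/2) + 6)/9 = (h*7 + 6)/9 = (7*h + 6)/9 = (6 + 7*h)/9 = 2/3 + 7*h/9)
(1/(1532 + N(-14)) + 4331)*(-1094 - 4567) = (1/(1532 + (2/3 + (7/9)*(-14))) + 4331)*(-1094 - 4567) = (1/(1532 + (2/3 - 98/9)) + 4331)*(-5661) = (1/(1532 - 92/9) + 4331)*(-5661) = (1/(13696/9) + 4331)*(-5661) = (9/13696 + 4331)*(-5661) = (59317385/13696)*(-5661) = -335795716485/13696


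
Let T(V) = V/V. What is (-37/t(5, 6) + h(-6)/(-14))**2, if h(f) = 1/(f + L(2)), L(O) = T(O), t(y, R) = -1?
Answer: 6713281/4900 ≈ 1370.1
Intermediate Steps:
T(V) = 1
L(O) = 1
h(f) = 1/(1 + f) (h(f) = 1/(f + 1) = 1/(1 + f))
(-37/t(5, 6) + h(-6)/(-14))**2 = (-37/(-1) + 1/((1 - 6)*(-14)))**2 = (-37*(-1) - 1/14/(-5))**2 = (37 - 1/5*(-1/14))**2 = (37 + 1/70)**2 = (2591/70)**2 = 6713281/4900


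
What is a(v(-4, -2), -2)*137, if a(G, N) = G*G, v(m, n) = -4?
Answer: 2192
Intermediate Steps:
a(G, N) = G²
a(v(-4, -2), -2)*137 = (-4)²*137 = 16*137 = 2192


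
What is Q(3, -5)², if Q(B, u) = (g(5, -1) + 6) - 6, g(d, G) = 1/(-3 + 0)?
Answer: ⅑ ≈ 0.11111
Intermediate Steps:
g(d, G) = -⅓ (g(d, G) = 1/(-3) = -⅓)
Q(B, u) = -⅓ (Q(B, u) = (-⅓ + 6) - 6 = 17/3 - 6 = -⅓)
Q(3, -5)² = (-⅓)² = ⅑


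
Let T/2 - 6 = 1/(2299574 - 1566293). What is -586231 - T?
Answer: -429880853285/733281 ≈ -5.8624e+5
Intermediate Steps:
T = 8799374/733281 (T = 12 + 2/(2299574 - 1566293) = 12 + 2/733281 = 8799374/733281 ≈ 12.000)
-586231 - T = -586231 - 1*8799374/733281 = -586231 - 8799374/733281 = -429880853285/733281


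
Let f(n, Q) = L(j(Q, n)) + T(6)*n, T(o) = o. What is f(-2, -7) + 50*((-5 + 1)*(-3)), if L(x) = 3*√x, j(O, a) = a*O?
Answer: 588 + 3*√14 ≈ 599.22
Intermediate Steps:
j(O, a) = O*a
f(n, Q) = 3*√(Q*n) + 6*n
f(-2, -7) + 50*((-5 + 1)*(-3)) = (3*√(-7*(-2)) + 6*(-2)) + 50*((-5 + 1)*(-3)) = (3*√14 - 12) + 50*(-4*(-3)) = (-12 + 3*√14) + 50*12 = (-12 + 3*√14) + 600 = 588 + 3*√14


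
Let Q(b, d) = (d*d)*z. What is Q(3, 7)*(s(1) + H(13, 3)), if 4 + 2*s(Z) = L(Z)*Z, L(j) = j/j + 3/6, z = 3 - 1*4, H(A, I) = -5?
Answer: 1225/4 ≈ 306.25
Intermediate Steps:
z = -1 (z = 3 - 4 = -1)
L(j) = 3/2 (L(j) = 1 + 3*(1/6) = 1 + 1/2 = 3/2)
Q(b, d) = -d**2 (Q(b, d) = (d*d)*(-1) = d**2*(-1) = -d**2)
s(Z) = -2 + 3*Z/4 (s(Z) = -2 + (3*Z/2)/2 = -2 + 3*Z/4)
Q(3, 7)*(s(1) + H(13, 3)) = (-1*7**2)*((-2 + (3/4)*1) - 5) = (-1*49)*((-2 + 3/4) - 5) = -49*(-5/4 - 5) = -49*(-25/4) = 1225/4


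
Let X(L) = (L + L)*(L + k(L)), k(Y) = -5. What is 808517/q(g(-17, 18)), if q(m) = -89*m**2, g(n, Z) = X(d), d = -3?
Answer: -808517/205056 ≈ -3.9429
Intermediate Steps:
X(L) = 2*L*(-5 + L) (X(L) = (L + L)*(L - 5) = (2*L)*(-5 + L) = 2*L*(-5 + L))
g(n, Z) = 48 (g(n, Z) = 2*(-3)*(-5 - 3) = 2*(-3)*(-8) = 48)
808517/q(g(-17, 18)) = 808517/((-89*48**2)) = 808517/((-89*2304)) = 808517/(-205056) = 808517*(-1/205056) = -808517/205056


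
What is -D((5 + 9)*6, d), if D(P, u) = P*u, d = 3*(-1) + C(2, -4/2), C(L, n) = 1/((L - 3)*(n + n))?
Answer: 231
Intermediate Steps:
C(L, n) = 1/(2*n*(-3 + L)) (C(L, n) = 1/((-3 + L)*(2*n)) = 1/(2*n*(-3 + L)))
d = -11/4 (d = 3*(-1) + 1/(2*((-4/2))*(-3 + 2)) = -3 + (1/2)/(-4*1/2*(-1)) = -3 + (1/2)*(-1)/(-2) = -3 + (1/2)*(-1/2)*(-1) = -3 + 1/4 = -11/4 ≈ -2.7500)
-D((5 + 9)*6, d) = -(5 + 9)*6*(-11)/4 = -14*6*(-11)/4 = -84*(-11)/4 = -1*(-231) = 231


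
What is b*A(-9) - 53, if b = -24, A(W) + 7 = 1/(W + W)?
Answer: 349/3 ≈ 116.33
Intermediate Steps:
A(W) = -7 + 1/(2*W) (A(W) = -7 + 1/(W + W) = -7 + 1/(2*W))
b*A(-9) - 53 = -24*(-7 + (½)/(-9)) - 53 = -24*(-7 + (½)*(-⅑)) - 53 = -24*(-7 - 1/18) - 53 = -24*(-127/18) - 53 = 508/3 - 53 = 349/3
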